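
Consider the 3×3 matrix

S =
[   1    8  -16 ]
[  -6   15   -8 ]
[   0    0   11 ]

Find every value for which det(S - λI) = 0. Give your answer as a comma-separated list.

7, 9, 11

The characteristic polynomial is p(t) = det(tI - S).
Cofactor expansion gives p(t) = t^3 - 27t^2 + 239t - 693.
Rational-root test: t = 7 gives p(7) = 0.
Dividing by (t - 7) leaves t^2 - 20t + 99.
The quadratic factors as (t - 9)·(t - 11).
Eigenvalues: 7, 9, 11.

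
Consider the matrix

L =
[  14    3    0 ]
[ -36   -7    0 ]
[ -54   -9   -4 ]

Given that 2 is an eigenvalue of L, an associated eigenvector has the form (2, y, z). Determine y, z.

We need (L - 2I)v = 0.
L - 2I = [[12, 3, 0], [-36, -9, 0], [-54, -9, -6]].
Row 1: (12)·2 + (3)·y + (0)·z = 0
Row 2: (-36)·2 + (-9)·y + (0)·z = 0
Row 3: (-54)·2 + (-9)·y + (-6)·z = 0
Solving gives y = -8, z = -6.
Check: L·(2, -8, -6) = (4, -16, -12) = 2·(2, -8, -6).

-8, -6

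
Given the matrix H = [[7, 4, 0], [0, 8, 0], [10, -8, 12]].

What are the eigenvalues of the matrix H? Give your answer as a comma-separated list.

7, 8, 12

The characteristic polynomial is p(μ) = det(μI - H).
Cofactor expansion gives p(μ) = μ^3 - 27μ^2 + 236μ - 672.
Rational-root test: μ = 8 gives p(8) = 0.
Dividing by (μ - 8) leaves μ^2 - 19μ + 84.
The quadratic factors as (μ - 7)·(μ - 12).
Eigenvalues: 7, 8, 12.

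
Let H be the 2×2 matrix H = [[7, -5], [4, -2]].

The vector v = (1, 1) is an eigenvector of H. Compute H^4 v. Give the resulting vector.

(16, 16)

First find the eigenvalue: Hv = (2, 2) = 2·(1, 1), so λ = 2.
Then H^4 v = λ^4·v = 2^4·(1, 1) = 16·(1, 1) = (16, 16).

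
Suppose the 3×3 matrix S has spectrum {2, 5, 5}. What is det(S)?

50

det(S) is the product of the eigenvalues: (2) · (5) · (5) = 50.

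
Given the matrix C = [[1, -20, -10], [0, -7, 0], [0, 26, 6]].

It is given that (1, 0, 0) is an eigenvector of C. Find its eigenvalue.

Compute Cv: C·(1, 0, 0) = (1, 0, 0).
Since Cv = λv, compare component 1: 1 = λ·1, so λ = 1.

1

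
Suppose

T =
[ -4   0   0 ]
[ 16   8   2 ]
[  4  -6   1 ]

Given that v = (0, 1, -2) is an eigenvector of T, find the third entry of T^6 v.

-8192

First find the eigenvalue: Tv = (0, 4, -8) = 4·(0, 1, -2), so λ = 4.
Then T^6 v = λ^6·v = 4^6·(0, 1, -2) = 4096·(0, 1, -2) = (0, 4096, -8192).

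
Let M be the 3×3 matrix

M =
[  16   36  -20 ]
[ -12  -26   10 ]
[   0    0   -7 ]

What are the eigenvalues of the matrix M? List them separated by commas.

-8, -7, -2

Set up det(rI - M) = 0.
Cofactor expansion gives p(r) = r^3 + 17r^2 + 86r + 112.
Rational-root test: r = -7 gives p(-7) = 0.
Dividing by (r + 7) leaves r^2 + 10r + 16.
The quadratic factors as (r + 8)·(r + 2).
Eigenvalues: -8, -7, -2.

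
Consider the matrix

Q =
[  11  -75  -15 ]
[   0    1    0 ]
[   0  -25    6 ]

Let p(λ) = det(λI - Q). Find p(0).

p(0) = det(0·I − Q) = det(−Q) = (−1)^3·det(Q).
det(Q) = 66, so p(0) = -66.

-66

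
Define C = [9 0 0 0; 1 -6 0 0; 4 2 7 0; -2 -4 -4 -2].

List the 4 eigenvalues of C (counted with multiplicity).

-6, -2, 7, 9

C is lower triangular, so its eigenvalues are the diagonal entries.
Diagonal: 9, -6, 7, -2.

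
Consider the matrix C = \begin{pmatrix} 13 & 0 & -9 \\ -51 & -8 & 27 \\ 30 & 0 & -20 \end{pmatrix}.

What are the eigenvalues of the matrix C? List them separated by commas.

-8, -5, -2

The characteristic polynomial is p(lambda) = det(lambda·I - C).
Cofactor expansion gives p(lambda) = lambda^3 + 15·lambda^2 + 66·lambda + 80.
Rational-root test: lambda = -5 gives p(-5) = 0.
Factor out (lambda + 5): p(lambda) = (lambda + 5)·(lambda^2 + 10·lambda + 16).
The quadratic factors as (lambda + 8)·(lambda + 2).
Eigenvalues: -8, -5, -2.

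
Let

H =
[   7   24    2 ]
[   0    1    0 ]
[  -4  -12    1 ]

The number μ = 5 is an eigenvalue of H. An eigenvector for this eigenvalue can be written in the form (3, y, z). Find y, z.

0, -3

We need (H - 5I)v = 0.
H - 5I = [[2, 24, 2], [0, -4, 0], [-4, -12, -4]].
Row 1: (2)·3 + (24)·y + (2)·z = 0
Row 2: (0)·3 + (-4)·y + (0)·z = 0
Row 3: (-4)·3 + (-12)·y + (-4)·z = 0
Solving gives y = 0, z = -3.
Check: H·(3, 0, -3) = (15, 0, -15) = 5·(3, 0, -3).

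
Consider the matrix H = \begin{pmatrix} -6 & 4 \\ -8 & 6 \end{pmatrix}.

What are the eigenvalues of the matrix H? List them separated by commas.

-2, 2

det(H - λI) = (-6 - λ)(6 - λ) - (4)·(-8) = λ^2 - 4.
This factors as (λ + 2)·(λ - 2) = 0.
Eigenvalues: -2, 2.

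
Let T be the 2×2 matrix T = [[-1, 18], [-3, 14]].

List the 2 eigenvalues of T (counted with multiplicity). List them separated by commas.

5, 8

det(T - λI) = (-1 - λ)(14 - λ) - (18)·(-3) = λ^2 - 13λ + 40.
This factors as (λ - 5)·(λ - 8) = 0.
Eigenvalues: 5, 8.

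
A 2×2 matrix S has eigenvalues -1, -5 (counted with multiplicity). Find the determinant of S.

det(S) is the product of the eigenvalues: (-1) · (-5) = 5.

5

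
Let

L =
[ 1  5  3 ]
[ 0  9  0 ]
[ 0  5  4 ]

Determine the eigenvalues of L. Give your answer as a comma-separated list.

1, 4, 9

The characteristic polynomial is p(s) = det(sI - L).
Cofactor expansion gives p(s) = s^3 - 14s^2 + 49s - 36.
Since p(1) = 0, s = 1 is a root.
Dividing by (s - 1) leaves s^2 - 13s + 36.
The quadratic factors as (s - 4)·(s - 9).
Eigenvalues: 1, 4, 9.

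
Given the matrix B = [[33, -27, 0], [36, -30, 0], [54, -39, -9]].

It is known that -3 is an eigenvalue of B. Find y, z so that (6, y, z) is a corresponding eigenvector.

8, 2

We need (B + 3I)v = 0.
B + 3I = [[36, -27, 0], [36, -27, 0], [54, -39, -6]].
Row 1: (36)·6 + (-27)·y + (0)·z = 0
Row 2: (36)·6 + (-27)·y + (0)·z = 0
Row 3: (54)·6 + (-39)·y + (-6)·z = 0
Solving gives y = 8, z = 2.
Check: B·(6, 8, 2) = (-18, -24, -6) = -3·(6, 8, 2).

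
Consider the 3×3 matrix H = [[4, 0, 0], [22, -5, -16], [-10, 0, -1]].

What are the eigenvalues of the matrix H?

-5, -1, 4

The characteristic polynomial is p(lambda) = det(lambda·I - H).
Expanding the 3×3 determinant: p(lambda) = lambda^3 + 2·lambda^2 - 19·lambda - 20.
Since p(-1) = 0, lambda = -1 is a root.
Dividing by (lambda + 1) leaves lambda^2 + lambda - 20.
The quadratic factors as (lambda + 5)·(lambda - 4).
Eigenvalues: -5, -1, 4.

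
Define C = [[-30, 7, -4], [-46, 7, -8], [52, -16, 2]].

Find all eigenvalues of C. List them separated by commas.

Set up det(sI - C) = 0.
Expanding the 3×3 determinant: p(s) = s^3 + 21s^2 + 146s + 336.
Try s = -6: p(-6) = 0, so -6 is a root.
Factor out (s + 6): p(s) = (s + 6)·(s^2 + 15s + 56).
The quadratic factors as (s + 8)·(s + 7).
Eigenvalues: -8, -7, -6.

-8, -7, -6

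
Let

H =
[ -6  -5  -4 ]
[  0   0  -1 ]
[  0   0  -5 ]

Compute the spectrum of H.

-6, -5, 0

H is upper triangular, so its eigenvalues are the diagonal entries.
Diagonal: -6, 0, -5.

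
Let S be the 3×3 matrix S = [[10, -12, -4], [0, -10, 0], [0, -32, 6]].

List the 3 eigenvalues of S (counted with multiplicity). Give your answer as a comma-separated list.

The characteristic polynomial is p(r) = det(rI - S).
Expanding along the first row, p(r) = r^3 - 6r^2 - 100r + 600.
Since p(10) = 0, r = 10 is a root.
Dividing by (r - 10) leaves r^2 + 4r - 60.
The quadratic factors as (r + 10)·(r - 6).
Eigenvalues: -10, 6, 10.

-10, 6, 10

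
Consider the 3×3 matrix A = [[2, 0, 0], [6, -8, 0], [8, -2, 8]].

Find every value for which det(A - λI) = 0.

-8, 2, 8

A is lower triangular, so its eigenvalues are the diagonal entries.
Diagonal: 2, -8, 8.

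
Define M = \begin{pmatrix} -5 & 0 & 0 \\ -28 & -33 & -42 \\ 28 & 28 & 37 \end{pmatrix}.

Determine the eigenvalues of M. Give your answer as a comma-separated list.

The characteristic polynomial is p(s) = det(sI - M).
Expanding the 3×3 determinant: p(s) = s^3 + s^2 - 65s - 225.
Try s = 9: p(9) = 0, so 9 is a root.
Dividing by (s - 9) leaves s^2 + 10s + 25.
The quadratic factor is (s + 5)^2.
Eigenvalues: -5, -5, 9.

-5, -5, 9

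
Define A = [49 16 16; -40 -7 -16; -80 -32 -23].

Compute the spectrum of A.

The characteristic polynomial is p(lambda) = det(lambda·I - A).
Expanding along the first row, p(lambda) = lambda^3 - 19·lambda^2 + 99·lambda - 81.
Rational-root test: lambda = 9 gives p(9) = 0.
Factor out (lambda - 9): p(lambda) = (lambda - 9)·(lambda^2 - 10·lambda + 9).
The quadratic factors as (lambda - 1)·(lambda - 9).
Eigenvalues: 1, 9, 9.

1, 9, 9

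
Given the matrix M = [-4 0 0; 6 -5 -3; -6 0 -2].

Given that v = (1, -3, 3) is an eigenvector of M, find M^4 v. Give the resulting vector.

(256, -768, 768)

First find the eigenvalue: Mv = (-4, 12, -12) = -4·(1, -3, 3), so λ = -4.
Then M^4 v = λ^4·v = (-4)^4·(1, -3, 3) = 256·(1, -3, 3) = (256, -768, 768).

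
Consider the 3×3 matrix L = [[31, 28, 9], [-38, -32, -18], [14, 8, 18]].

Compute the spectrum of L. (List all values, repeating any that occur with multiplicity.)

0, 8, 9

The characteristic polynomial is p(μ) = det(μI - L).
Expanding along the first row, p(μ) = μ^3 - 17μ^2 + 72μ.
Rational-root test: μ = 0 gives p(0) = 0.
Dividing by μ leaves μ^2 - 17μ + 72.
The quadratic factors as (μ - 8)·(μ - 9).
Eigenvalues: 0, 8, 9.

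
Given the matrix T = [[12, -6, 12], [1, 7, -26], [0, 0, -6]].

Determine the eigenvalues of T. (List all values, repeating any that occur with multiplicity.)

-6, 9, 10

Compute the characteristic polynomial p(r) = det(rI - T).
Expanding the 3×3 determinant: p(r) = r^3 - 13r^2 - 24r + 540.
Since p(-6) = 0, r = -6 is a root.
Factor out (r + 6): p(r) = (r + 6)·(r^2 - 19r + 90).
The quadratic factors as (r - 9)·(r - 10).
Eigenvalues: -6, 9, 10.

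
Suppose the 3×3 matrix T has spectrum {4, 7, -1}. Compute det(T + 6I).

650

If T has eigenvalues 4, 7, -1, then T + 6I has eigenvalues 10, 13, 5.
det(T + 6I) = (10) · (13) · (5) = 650.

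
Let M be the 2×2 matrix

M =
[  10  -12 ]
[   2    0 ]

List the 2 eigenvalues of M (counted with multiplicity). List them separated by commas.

4, 6

det(M - lambda·I) = (10 - lambda)(0 - lambda) - (-12)·(2) = lambda^2 - 10·lambda + 24.
This factors as (lambda - 4)·(lambda - 6) = 0.
Eigenvalues: 4, 6.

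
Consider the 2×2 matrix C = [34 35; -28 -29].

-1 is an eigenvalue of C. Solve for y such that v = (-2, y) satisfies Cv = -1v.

2

We need (C + 1I)v = 0.
C + 1I = [[35, 35], [-28, -28]].
Row 1: (35)·-2 + (35)·y = 0
Row 2: (-28)·-2 + (-28)·y = 0
Solving gives y = 2.
Check: C·(-2, 2) = (2, -2) = -1·(-2, 2).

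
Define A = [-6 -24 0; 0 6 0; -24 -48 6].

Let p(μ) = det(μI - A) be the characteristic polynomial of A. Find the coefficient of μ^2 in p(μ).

-6

The coefficient of μ^2 of det(μI - A) is −trace(A).
trace(A) = (-6) + (6) + (6) = 6, so the coefficient is -6.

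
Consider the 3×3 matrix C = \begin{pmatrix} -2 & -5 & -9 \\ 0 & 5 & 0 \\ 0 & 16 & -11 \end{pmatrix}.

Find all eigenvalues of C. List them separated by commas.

The characteristic polynomial is p(λ) = det(λI - C).
Cofactor expansion gives p(λ) = λ^3 + 8λ^2 - 43λ - 110.
Try λ = -11: p(-11) = 0, so -11 is a root.
Dividing by (λ + 11) leaves λ^2 - 3λ - 10.
The quadratic factors as (λ + 2)·(λ - 5).
Eigenvalues: -11, -2, 5.

-11, -2, 5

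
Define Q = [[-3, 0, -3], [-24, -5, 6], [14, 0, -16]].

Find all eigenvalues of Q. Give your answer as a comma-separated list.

-10, -9, -5

Compute the characteristic polynomial p(s) = det(sI - Q).
Cofactor expansion gives p(s) = s^3 + 24s^2 + 185s + 450.
Try s = -10: p(-10) = 0, so -10 is a root.
Factor out (s + 10): p(s) = (s + 10)·(s^2 + 14s + 45).
The quadratic factors as (s + 9)·(s + 5).
Eigenvalues: -10, -9, -5.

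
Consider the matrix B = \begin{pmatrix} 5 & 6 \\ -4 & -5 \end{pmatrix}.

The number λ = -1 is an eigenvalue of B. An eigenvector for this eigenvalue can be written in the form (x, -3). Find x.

3

We need (B + 1I)v = 0.
B + 1I = [[6, 6], [-4, -4]].
Row 1: (6)·x + (6)·-3 = 0
Row 2: (-4)·x + (-4)·-3 = 0
Solving gives x = 3.
Check: B·(3, -3) = (-3, 3) = -1·(3, -3).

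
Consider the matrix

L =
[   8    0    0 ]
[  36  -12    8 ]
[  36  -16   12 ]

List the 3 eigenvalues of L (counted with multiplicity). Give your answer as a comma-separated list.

-4, 4, 8

Compute the characteristic polynomial p(t) = det(tI - L).
Expanding along the first row, p(t) = t^3 - 8t^2 - 16t + 128.
Since p(-4) = 0, t = -4 is a root.
Factor out (t + 4): p(t) = (t + 4)·(t^2 - 12t + 32).
The quadratic factors as (t - 4)·(t - 8).
Eigenvalues: -4, 4, 8.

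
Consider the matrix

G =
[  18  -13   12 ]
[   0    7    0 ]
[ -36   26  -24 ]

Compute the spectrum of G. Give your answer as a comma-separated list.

-6, 0, 7

The characteristic polynomial is p(λ) = det(λI - G).
Expanding the 3×3 determinant: p(λ) = λ^3 - λ^2 - 42λ.
Since p(0) = 0, λ = 0 is a root.
Dividing by λ leaves λ^2 - λ - 42.
The quadratic factors as (λ + 6)·(λ - 7).
Eigenvalues: -6, 0, 7.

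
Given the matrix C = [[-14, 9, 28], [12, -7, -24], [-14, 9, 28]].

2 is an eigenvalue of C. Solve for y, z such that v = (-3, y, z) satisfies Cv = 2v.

4, -3

We need (C - 2I)v = 0.
C - 2I = [[-16, 9, 28], [12, -9, -24], [-14, 9, 26]].
Row 1: (-16)·-3 + (9)·y + (28)·z = 0
Row 2: (12)·-3 + (-9)·y + (-24)·z = 0
Row 3: (-14)·-3 + (9)·y + (26)·z = 0
Solving gives y = 4, z = -3.
Check: C·(-3, 4, -3) = (-6, 8, -6) = 2·(-3, 4, -3).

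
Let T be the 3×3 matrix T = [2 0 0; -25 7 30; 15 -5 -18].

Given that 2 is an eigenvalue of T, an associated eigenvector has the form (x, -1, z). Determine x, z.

1, 1

We need (T - 2I)v = 0.
T - 2I = [[0, 0, 0], [-25, 5, 30], [15, -5, -20]].
Row 1: (0)·x + (0)·-1 + (0)·z = 0
Row 2: (-25)·x + (5)·-1 + (30)·z = 0
Row 3: (15)·x + (-5)·-1 + (-20)·z = 0
Solving gives x = 1, z = 1.
Check: T·(1, -1, 1) = (2, -2, 2) = 2·(1, -1, 1).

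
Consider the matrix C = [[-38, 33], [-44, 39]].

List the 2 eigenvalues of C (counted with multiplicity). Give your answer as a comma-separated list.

-5, 6

det(C - lambda·I) = (-38 - lambda)(39 - lambda) - (33)·(-44) = lambda^2 - lambda - 30.
This factors as (lambda + 5)·(lambda - 6) = 0.
Eigenvalues: -5, 6.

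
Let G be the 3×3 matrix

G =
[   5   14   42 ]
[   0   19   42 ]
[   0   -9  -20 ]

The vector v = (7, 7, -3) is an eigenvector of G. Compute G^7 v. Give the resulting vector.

(7, 7, -3)

First find the eigenvalue: Gv = (7, 7, -3) = 1·(7, 7, -3), so λ = 1.
Then G^7 v = λ^7·v = 1^7·(7, 7, -3) = 1·(7, 7, -3) = (7, 7, -3).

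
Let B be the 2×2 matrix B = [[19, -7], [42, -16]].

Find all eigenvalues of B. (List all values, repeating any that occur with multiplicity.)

det(B - λI) = (19 - λ)(-16 - λ) - (-7)·(42) = λ^2 - 3λ - 10.
This factors as (λ + 2)·(λ - 5) = 0.
Eigenvalues: -2, 5.

-2, 5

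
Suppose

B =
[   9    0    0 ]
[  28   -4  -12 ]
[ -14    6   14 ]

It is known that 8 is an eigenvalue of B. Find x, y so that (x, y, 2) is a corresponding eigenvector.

0, -2

We need (B - 8I)v = 0.
B - 8I = [[1, 0, 0], [28, -12, -12], [-14, 6, 6]].
Row 1: (1)·x + (0)·y + (0)·2 = 0
Row 2: (28)·x + (-12)·y + (-12)·2 = 0
Row 3: (-14)·x + (6)·y + (6)·2 = 0
Solving gives x = 0, y = -2.
Check: B·(0, -2, 2) = (0, -16, 16) = 8·(0, -2, 2).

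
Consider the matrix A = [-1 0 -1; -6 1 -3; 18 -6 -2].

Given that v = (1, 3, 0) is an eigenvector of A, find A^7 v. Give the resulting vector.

First find the eigenvalue: Av = (-1, -3, 0) = -1·(1, 3, 0), so λ = -1.
Then A^7 v = λ^7·v = (-1)^7·(1, 3, 0) = -1·(1, 3, 0) = (-1, -3, 0).

(-1, -3, 0)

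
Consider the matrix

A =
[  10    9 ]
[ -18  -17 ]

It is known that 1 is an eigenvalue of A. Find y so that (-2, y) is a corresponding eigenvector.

We need (A - 1I)v = 0.
A - 1I = [[9, 9], [-18, -18]].
Row 1: (9)·-2 + (9)·y = 0
Row 2: (-18)·-2 + (-18)·y = 0
Solving gives y = 2.
Check: A·(-2, 2) = (-2, 2) = 1·(-2, 2).

2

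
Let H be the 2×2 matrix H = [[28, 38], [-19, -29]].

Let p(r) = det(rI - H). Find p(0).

-90

p(0) = det(0·I − H) = det(−H) = (−1)^2·det(H).
det(H) = -90, so p(0) = -90.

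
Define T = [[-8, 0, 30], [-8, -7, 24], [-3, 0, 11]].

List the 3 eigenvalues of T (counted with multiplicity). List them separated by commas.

-7, 1, 2

Compute the characteristic polynomial p(t) = det(tI - T).
Expanding along the first row, p(t) = t^3 + 4t^2 - 19t + 14.
Since p(1) = 0, t = 1 is a root.
Factor out (t - 1): p(t) = (t - 1)·(t^2 + 5t - 14).
The quadratic factors as (t + 7)·(t - 2).
Eigenvalues: -7, 1, 2.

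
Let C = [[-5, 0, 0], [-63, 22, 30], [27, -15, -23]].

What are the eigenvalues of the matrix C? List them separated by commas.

Compute the characteristic polynomial p(t) = det(tI - C).
Cofactor expansion gives p(t) = t^3 + 6t^2 - 51t - 280.
Since p(-5) = 0, t = -5 is a root.
Dividing by (t + 5) leaves t^2 + t - 56.
The quadratic factors as (t + 8)·(t - 7).
Eigenvalues: -8, -5, 7.

-8, -5, 7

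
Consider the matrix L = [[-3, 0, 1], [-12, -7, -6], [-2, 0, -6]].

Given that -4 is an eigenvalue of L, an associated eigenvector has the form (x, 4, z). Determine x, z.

We need (L + 4I)v = 0.
L + 4I = [[1, 0, 1], [-12, -3, -6], [-2, 0, -2]].
Row 1: (1)·x + (0)·4 + (1)·z = 0
Row 2: (-12)·x + (-3)·4 + (-6)·z = 0
Row 3: (-2)·x + (0)·4 + (-2)·z = 0
Solving gives x = -2, z = 2.
Check: L·(-2, 4, 2) = (8, -16, -8) = -4·(-2, 4, 2).

-2, 2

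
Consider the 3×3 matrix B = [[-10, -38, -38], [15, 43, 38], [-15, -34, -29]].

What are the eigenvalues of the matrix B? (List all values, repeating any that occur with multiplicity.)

Set up det(λI - B) = 0.
Expanding the 3×3 determinant: p(λ) = λ^3 - 4λ^2 - 95λ + 450.
Rational-root test: λ = 5 gives p(5) = 0.
Dividing by (λ - 5) leaves λ^2 + λ - 90.
The quadratic factors as (λ + 10)·(λ - 9).
Eigenvalues: -10, 5, 9.

-10, 5, 9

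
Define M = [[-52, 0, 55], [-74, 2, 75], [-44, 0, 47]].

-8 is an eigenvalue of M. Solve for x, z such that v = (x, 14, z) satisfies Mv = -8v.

10, 8

We need (M + 8I)v = 0.
M + 8I = [[-44, 0, 55], [-74, 10, 75], [-44, 0, 55]].
Row 1: (-44)·x + (0)·14 + (55)·z = 0
Row 2: (-74)·x + (10)·14 + (75)·z = 0
Row 3: (-44)·x + (0)·14 + (55)·z = 0
Solving gives x = 10, z = 8.
Check: M·(10, 14, 8) = (-80, -112, -64) = -8·(10, 14, 8).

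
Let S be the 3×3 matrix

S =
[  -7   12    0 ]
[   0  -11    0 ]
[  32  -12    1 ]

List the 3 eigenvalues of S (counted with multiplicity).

-11, -7, 1

The characteristic polynomial is p(λ) = det(λI - S).
Cofactor expansion gives p(λ) = λ^3 + 17λ^2 + 59λ - 77.
Try λ = 1: p(1) = 0, so 1 is a root.
Dividing by (λ - 1) leaves λ^2 + 18λ + 77.
The quadratic factors as (λ + 11)·(λ + 7).
Eigenvalues: -11, -7, 1.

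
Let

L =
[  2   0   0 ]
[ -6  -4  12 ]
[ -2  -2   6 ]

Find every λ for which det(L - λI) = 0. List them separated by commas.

0, 2, 2

Set up det(rI - L) = 0.
Cofactor expansion gives p(r) = r^3 - 4r^2 + 4r.
Try r = 2: p(2) = 0, so 2 is a root.
Factor out (r - 2): p(r) = (r - 2)·(r^2 - 2r).
The quadratic factors as r·(r - 2).
Eigenvalues: 0, 2, 2.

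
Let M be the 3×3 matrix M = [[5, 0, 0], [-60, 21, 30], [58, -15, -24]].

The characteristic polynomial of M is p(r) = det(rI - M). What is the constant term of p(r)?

p(r) = r^3 - 2r^2 - 69r + 270.
The constant term is 270.

270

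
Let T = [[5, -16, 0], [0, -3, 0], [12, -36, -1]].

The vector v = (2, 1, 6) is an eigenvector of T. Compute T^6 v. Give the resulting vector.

(1458, 729, 4374)

First find the eigenvalue: Tv = (-6, -3, -18) = -3·(2, 1, 6), so λ = -3.
Then T^6 v = λ^6·v = (-3)^6·(2, 1, 6) = 729·(2, 1, 6) = (1458, 729, 4374).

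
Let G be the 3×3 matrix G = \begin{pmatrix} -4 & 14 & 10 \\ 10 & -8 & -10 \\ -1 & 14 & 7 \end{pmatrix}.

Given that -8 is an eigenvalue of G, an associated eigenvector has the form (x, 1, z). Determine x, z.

We need (G + 8I)v = 0.
G + 8I = [[4, 14, 10], [10, 0, -10], [-1, 14, 15]].
Row 1: (4)·x + (14)·1 + (10)·z = 0
Row 2: (10)·x + (0)·1 + (-10)·z = 0
Row 3: (-1)·x + (14)·1 + (15)·z = 0
Solving gives x = -1, z = -1.
Check: G·(-1, 1, -1) = (8, -8, 8) = -8·(-1, 1, -1).

-1, -1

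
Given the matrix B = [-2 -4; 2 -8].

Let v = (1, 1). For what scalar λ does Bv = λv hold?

Compute Bv: B·(1, 1) = (-6, -6).
Since Bv = λv, compare component 1: -6 = λ·1, so λ = -6.

-6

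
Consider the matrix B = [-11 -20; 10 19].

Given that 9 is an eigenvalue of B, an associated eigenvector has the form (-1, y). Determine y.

1

We need (B - 9I)v = 0.
B - 9I = [[-20, -20], [10, 10]].
Row 1: (-20)·-1 + (-20)·y = 0
Row 2: (10)·-1 + (10)·y = 0
Solving gives y = 1.
Check: B·(-1, 1) = (-9, 9) = 9·(-1, 1).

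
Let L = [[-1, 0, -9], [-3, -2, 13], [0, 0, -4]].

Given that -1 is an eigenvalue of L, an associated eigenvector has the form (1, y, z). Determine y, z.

-3, 0

We need (L + 1I)v = 0.
L + 1I = [[0, 0, -9], [-3, -1, 13], [0, 0, -3]].
Row 1: (0)·1 + (0)·y + (-9)·z = 0
Row 2: (-3)·1 + (-1)·y + (13)·z = 0
Row 3: (0)·1 + (0)·y + (-3)·z = 0
Solving gives y = -3, z = 0.
Check: L·(1, -3, 0) = (-1, 3, 0) = -1·(1, -3, 0).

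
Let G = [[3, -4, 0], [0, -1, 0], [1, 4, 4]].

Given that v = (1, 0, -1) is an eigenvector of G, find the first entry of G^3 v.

27

First find the eigenvalue: Gv = (3, 0, -3) = 3·(1, 0, -1), so λ = 3.
Then G^3 v = λ^3·v = 3^3·(1, 0, -1) = 27·(1, 0, -1) = (27, 0, -27).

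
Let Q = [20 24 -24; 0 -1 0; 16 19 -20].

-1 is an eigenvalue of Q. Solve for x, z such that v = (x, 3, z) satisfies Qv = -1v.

0, 3

We need (Q + 1I)v = 0.
Q + 1I = [[21, 24, -24], [0, 0, 0], [16, 19, -19]].
Row 1: (21)·x + (24)·3 + (-24)·z = 0
Row 2: (0)·x + (0)·3 + (0)·z = 0
Row 3: (16)·x + (19)·3 + (-19)·z = 0
Solving gives x = 0, z = 3.
Check: Q·(0, 3, 3) = (0, -3, -3) = -1·(0, 3, 3).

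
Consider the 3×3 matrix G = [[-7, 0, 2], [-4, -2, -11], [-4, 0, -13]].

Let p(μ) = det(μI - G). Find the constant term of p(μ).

p(μ) = μ^3 + 22μ^2 + 139μ + 198.
The constant term is 198.

198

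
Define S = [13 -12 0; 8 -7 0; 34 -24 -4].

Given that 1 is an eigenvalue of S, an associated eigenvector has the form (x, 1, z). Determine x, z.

1, 2

We need (S - 1I)v = 0.
S - 1I = [[12, -12, 0], [8, -8, 0], [34, -24, -5]].
Row 1: (12)·x + (-12)·1 + (0)·z = 0
Row 2: (8)·x + (-8)·1 + (0)·z = 0
Row 3: (34)·x + (-24)·1 + (-5)·z = 0
Solving gives x = 1, z = 2.
Check: S·(1, 1, 2) = (1, 1, 2) = 1·(1, 1, 2).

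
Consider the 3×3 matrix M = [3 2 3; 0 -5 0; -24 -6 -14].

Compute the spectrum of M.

Set up det(sI - M) = 0.
Expanding the 3×3 determinant: p(s) = s^3 + 16s^2 + 85s + 150.
Try s = -6: p(-6) = 0, so -6 is a root.
Factor out (s + 6): p(s) = (s + 6)·(s^2 + 10s + 25).
The quadratic factor is (s + 5)^2.
Eigenvalues: -6, -5, -5.

-6, -5, -5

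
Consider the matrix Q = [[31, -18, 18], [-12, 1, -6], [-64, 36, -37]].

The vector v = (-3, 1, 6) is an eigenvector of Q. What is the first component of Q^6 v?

First find the eigenvalue: Qv = (-3, 1, 6) = 1·(-3, 1, 6), so λ = 1.
Then Q^6 v = λ^6·v = 1^6·(-3, 1, 6) = 1·(-3, 1, 6) = (-3, 1, 6).

-3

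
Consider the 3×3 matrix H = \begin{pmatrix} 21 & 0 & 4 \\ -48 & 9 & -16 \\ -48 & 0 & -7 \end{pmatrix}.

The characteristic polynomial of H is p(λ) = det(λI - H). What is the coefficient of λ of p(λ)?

171

p(λ) = λ^3 - 23λ^2 + 171λ - 405.
The coefficient of λ is 171.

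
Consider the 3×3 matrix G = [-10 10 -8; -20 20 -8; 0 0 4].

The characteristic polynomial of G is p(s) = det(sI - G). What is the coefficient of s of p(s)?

p(s) = s^3 - 14s^2 + 40s.
The coefficient of s is 40.

40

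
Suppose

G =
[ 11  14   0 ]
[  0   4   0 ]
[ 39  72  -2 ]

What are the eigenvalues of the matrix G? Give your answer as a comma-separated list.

-2, 4, 11

Compute the characteristic polynomial p(λ) = det(λI - G).
Expanding along the first row, p(λ) = λ^3 - 13λ^2 + 14λ + 88.
Try λ = -2: p(-2) = 0, so -2 is a root.
Factor out (λ + 2): p(λ) = (λ + 2)·(λ^2 - 15λ + 44).
The quadratic factors as (λ - 4)·(λ - 11).
Eigenvalues: -2, 4, 11.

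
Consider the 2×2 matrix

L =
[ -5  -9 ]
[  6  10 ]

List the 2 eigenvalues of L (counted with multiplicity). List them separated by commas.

det(L - rI) = (-5 - r)(10 - r) - (-9)·(6) = r^2 - 5r + 4.
This factors as (r - 1)·(r - 4) = 0.
Eigenvalues: 1, 4.

1, 4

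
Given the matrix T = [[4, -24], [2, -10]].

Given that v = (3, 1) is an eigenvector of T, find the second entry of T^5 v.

First find the eigenvalue: Tv = (-12, -4) = -4·(3, 1), so λ = -4.
Then T^5 v = λ^5·v = (-4)^5·(3, 1) = -1024·(3, 1) = (-3072, -1024).

-1024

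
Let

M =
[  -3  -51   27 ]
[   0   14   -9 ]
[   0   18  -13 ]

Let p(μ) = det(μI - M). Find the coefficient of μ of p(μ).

p(μ) = μ^3 + 2μ^2 - 23μ - 60.
The coefficient of μ is -23.

-23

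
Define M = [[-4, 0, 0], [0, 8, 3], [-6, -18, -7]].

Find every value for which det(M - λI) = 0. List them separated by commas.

Compute the characteristic polynomial p(λ) = det(λI - M).
Expanding the 3×3 determinant: p(λ) = λ^3 + 3λ^2 - 6λ - 8.
Try λ = -1: p(-1) = 0, so -1 is a root.
Factor out (λ + 1): p(λ) = (λ + 1)·(λ^2 + 2λ - 8).
The quadratic factors as (λ + 4)·(λ - 2).
Eigenvalues: -4, -1, 2.

-4, -1, 2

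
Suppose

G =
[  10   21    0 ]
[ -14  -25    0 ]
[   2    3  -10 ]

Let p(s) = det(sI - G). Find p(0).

p(0) = det(0·I − G) = det(−G) = (−1)^3·det(G).
det(G) = -440, so p(0) = 440.

440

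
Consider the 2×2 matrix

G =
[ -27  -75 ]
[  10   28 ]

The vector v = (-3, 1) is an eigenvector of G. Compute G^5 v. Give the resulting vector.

First find the eigenvalue: Gv = (6, -2) = -2·(-3, 1), so λ = -2.
Then G^5 v = λ^5·v = (-2)^5·(-3, 1) = -32·(-3, 1) = (96, -32).

(96, -32)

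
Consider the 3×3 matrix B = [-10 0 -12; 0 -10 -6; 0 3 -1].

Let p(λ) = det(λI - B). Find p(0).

p(0) = det(0·I − B) = det(−B) = (−1)^3·det(B).
det(B) = -280, so p(0) = 280.

280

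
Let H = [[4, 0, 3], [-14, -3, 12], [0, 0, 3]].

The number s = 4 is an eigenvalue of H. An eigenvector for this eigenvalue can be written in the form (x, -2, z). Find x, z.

1, 0

We need (H - 4I)v = 0.
H - 4I = [[0, 0, 3], [-14, -7, 12], [0, 0, -1]].
Row 1: (0)·x + (0)·-2 + (3)·z = 0
Row 2: (-14)·x + (-7)·-2 + (12)·z = 0
Row 3: (0)·x + (0)·-2 + (-1)·z = 0
Solving gives x = 1, z = 0.
Check: H·(1, -2, 0) = (4, -8, 0) = 4·(1, -2, 0).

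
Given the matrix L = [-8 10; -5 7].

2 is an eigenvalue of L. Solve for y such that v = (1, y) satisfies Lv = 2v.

1

We need (L - 2I)v = 0.
L - 2I = [[-10, 10], [-5, 5]].
Row 1: (-10)·1 + (10)·y = 0
Row 2: (-5)·1 + (5)·y = 0
Solving gives y = 1.
Check: L·(1, 1) = (2, 2) = 2·(1, 1).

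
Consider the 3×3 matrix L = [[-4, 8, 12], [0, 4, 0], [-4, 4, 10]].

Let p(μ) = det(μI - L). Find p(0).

p(0) = det(0·I − L) = det(−L) = (−1)^3·det(L).
det(L) = 32, so p(0) = -32.

-32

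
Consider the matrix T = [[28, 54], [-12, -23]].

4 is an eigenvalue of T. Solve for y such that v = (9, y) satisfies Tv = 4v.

-4

We need (T - 4I)v = 0.
T - 4I = [[24, 54], [-12, -27]].
Row 1: (24)·9 + (54)·y = 0
Row 2: (-12)·9 + (-27)·y = 0
Solving gives y = -4.
Check: T·(9, -4) = (36, -16) = 4·(9, -4).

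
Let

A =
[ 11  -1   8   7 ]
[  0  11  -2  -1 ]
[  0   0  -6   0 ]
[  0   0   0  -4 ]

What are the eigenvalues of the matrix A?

A is upper triangular, so its eigenvalues are the diagonal entries.
Diagonal: 11, 11, -6, -4.

-6, -4, 11, 11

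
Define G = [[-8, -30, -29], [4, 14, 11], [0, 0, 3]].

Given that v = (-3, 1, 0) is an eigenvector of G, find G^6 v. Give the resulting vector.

(-192, 64, 0)

First find the eigenvalue: Gv = (-6, 2, 0) = 2·(-3, 1, 0), so λ = 2.
Then G^6 v = λ^6·v = 2^6·(-3, 1, 0) = 64·(-3, 1, 0) = (-192, 64, 0).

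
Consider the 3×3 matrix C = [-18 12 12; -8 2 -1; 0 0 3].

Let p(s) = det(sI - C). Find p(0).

-180

p(0) = det(0·I − C) = det(−C) = (−1)^3·det(C).
det(C) = 180, so p(0) = -180.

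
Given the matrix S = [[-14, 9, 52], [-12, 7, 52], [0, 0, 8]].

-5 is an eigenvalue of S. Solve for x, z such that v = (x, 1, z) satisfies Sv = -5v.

1, 0

We need (S + 5I)v = 0.
S + 5I = [[-9, 9, 52], [-12, 12, 52], [0, 0, 13]].
Row 1: (-9)·x + (9)·1 + (52)·z = 0
Row 2: (-12)·x + (12)·1 + (52)·z = 0
Row 3: (0)·x + (0)·1 + (13)·z = 0
Solving gives x = 1, z = 0.
Check: S·(1, 1, 0) = (-5, -5, 0) = -5·(1, 1, 0).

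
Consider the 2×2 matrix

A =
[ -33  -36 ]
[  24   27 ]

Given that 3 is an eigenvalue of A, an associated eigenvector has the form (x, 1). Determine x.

-1

We need (A - 3I)v = 0.
A - 3I = [[-36, -36], [24, 24]].
Row 1: (-36)·x + (-36)·1 = 0
Row 2: (24)·x + (24)·1 = 0
Solving gives x = -1.
Check: A·(-1, 1) = (-3, 3) = 3·(-1, 1).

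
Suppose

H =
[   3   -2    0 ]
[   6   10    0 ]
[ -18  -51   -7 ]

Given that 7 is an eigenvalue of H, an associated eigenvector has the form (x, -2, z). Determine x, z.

1, 6

We need (H - 7I)v = 0.
H - 7I = [[-4, -2, 0], [6, 3, 0], [-18, -51, -14]].
Row 1: (-4)·x + (-2)·-2 + (0)·z = 0
Row 2: (6)·x + (3)·-2 + (0)·z = 0
Row 3: (-18)·x + (-51)·-2 + (-14)·z = 0
Solving gives x = 1, z = 6.
Check: H·(1, -2, 6) = (7, -14, 42) = 7·(1, -2, 6).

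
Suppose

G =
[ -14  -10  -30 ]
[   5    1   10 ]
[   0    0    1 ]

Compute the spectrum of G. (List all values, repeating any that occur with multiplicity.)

Set up det(rI - G) = 0.
Expanding the 3×3 determinant: p(r) = r^3 + 12r^2 + 23r - 36.
Try r = 1: p(1) = 0, so 1 is a root.
Dividing by (r - 1) leaves r^2 + 13r + 36.
The quadratic factors as (r + 9)·(r + 4).
Eigenvalues: -9, -4, 1.

-9, -4, 1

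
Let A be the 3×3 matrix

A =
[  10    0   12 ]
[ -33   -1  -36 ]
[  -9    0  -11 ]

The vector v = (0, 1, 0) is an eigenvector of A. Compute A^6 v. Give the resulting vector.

(0, 1, 0)

First find the eigenvalue: Av = (0, -1, 0) = -1·(0, 1, 0), so λ = -1.
Then A^6 v = λ^6·v = (-1)^6·(0, 1, 0) = 1·(0, 1, 0) = (0, 1, 0).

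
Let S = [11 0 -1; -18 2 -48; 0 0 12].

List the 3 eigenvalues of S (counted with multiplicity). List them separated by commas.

2, 11, 12

Set up det(rI - S) = 0.
Expanding the 3×3 determinant: p(r) = r^3 - 25r^2 + 178r - 264.
Since p(2) = 0, r = 2 is a root.
Dividing by (r - 2) leaves r^2 - 23r + 132.
The quadratic factors as (r - 11)·(r - 12).
Eigenvalues: 2, 11, 12.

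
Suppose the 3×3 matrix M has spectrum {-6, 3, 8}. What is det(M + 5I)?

-104

If M has eigenvalues -6, 3, 8, then M + 5I has eigenvalues -1, 8, 13.
det(M + 5I) = (-1) · (8) · (13) = -104.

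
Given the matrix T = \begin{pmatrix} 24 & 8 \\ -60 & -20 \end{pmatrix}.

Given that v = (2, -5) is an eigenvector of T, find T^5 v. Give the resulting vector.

First find the eigenvalue: Tv = (8, -20) = 4·(2, -5), so λ = 4.
Then T^5 v = λ^5·v = 4^5·(2, -5) = 1024·(2, -5) = (2048, -5120).

(2048, -5120)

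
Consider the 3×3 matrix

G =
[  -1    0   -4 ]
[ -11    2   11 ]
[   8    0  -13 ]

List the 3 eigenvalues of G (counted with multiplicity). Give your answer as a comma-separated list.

Compute the characteristic polynomial p(λ) = det(λI - G).
Expanding the 3×3 determinant: p(λ) = λ^3 + 12λ^2 + 17λ - 90.
Since p(-5) = 0, λ = -5 is a root.
Factor out (λ + 5): p(λ) = (λ + 5)·(λ^2 + 7λ - 18).
The quadratic factors as (λ + 9)·(λ - 2).
Eigenvalues: -9, -5, 2.

-9, -5, 2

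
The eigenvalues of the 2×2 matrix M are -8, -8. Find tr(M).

trace(M) is the sum of the eigenvalues: (-8) + (-8) = -16.

-16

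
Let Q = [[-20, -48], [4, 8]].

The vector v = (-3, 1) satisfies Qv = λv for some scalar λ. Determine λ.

Compute Qv: Q·(-3, 1) = (12, -4).
Since Qv = λv, compare component 1: 12 = λ·-3, so λ = -4.

-4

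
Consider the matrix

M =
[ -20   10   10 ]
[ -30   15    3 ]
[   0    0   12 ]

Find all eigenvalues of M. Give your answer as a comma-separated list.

-5, 0, 12

The characteristic polynomial is p(s) = det(sI - M).
Cofactor expansion gives p(s) = s^3 - 7s^2 - 60s.
Rational-root test: s = 0 gives p(0) = 0.
Factor out s: p(s) = s·(s^2 - 7s - 60).
The quadratic factors as (s + 5)·(s - 12).
Eigenvalues: -5, 0, 12.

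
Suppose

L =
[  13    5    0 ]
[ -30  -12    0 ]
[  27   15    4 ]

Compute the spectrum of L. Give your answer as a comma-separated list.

The characteristic polynomial is p(λ) = det(λI - L).
Expanding the 3×3 determinant: p(λ) = λ^3 - 5λ^2 - 2λ + 24.
Rational-root test: λ = -2 gives p(-2) = 0.
Factor out (λ + 2): p(λ) = (λ + 2)·(λ^2 - 7λ + 12).
The quadratic factors as (λ - 3)·(λ - 4).
Eigenvalues: -2, 3, 4.

-2, 3, 4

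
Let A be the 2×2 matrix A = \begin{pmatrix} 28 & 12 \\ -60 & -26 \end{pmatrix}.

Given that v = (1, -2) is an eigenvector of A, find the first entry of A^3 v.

64

First find the eigenvalue: Av = (4, -8) = 4·(1, -2), so λ = 4.
Then A^3 v = λ^3·v = 4^3·(1, -2) = 64·(1, -2) = (64, -128).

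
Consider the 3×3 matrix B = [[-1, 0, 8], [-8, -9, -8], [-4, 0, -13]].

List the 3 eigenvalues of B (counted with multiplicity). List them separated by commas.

-9, -9, -5

Set up det(lambda·I - B) = 0.
Expanding along the first row, p(lambda) = lambda^3 + 23·lambda^2 + 171·lambda + 405.
Try lambda = -9: p(-9) = 0, so -9 is a root.
Dividing by (lambda + 9) leaves lambda^2 + 14·lambda + 45.
The quadratic factors as (lambda + 9)·(lambda + 5).
Eigenvalues: -9, -9, -5.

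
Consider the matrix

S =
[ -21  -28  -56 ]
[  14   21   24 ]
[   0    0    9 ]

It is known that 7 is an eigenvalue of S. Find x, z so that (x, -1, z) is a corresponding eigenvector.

We need (S - 7I)v = 0.
S - 7I = [[-28, -28, -56], [14, 14, 24], [0, 0, 2]].
Row 1: (-28)·x + (-28)·-1 + (-56)·z = 0
Row 2: (14)·x + (14)·-1 + (24)·z = 0
Row 3: (0)·x + (0)·-1 + (2)·z = 0
Solving gives x = 1, z = 0.
Check: S·(1, -1, 0) = (7, -7, 0) = 7·(1, -1, 0).

1, 0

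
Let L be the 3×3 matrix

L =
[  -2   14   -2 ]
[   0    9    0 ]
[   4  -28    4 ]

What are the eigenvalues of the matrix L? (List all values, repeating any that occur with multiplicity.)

0, 2, 9

Compute the characteristic polynomial p(lambda) = det(lambda·I - L).
Cofactor expansion gives p(lambda) = lambda^3 - 11·lambda^2 + 18·lambda.
Since p(0) = 0, lambda = 0 is a root.
Dividing by lambda leaves lambda^2 - 11·lambda + 18.
The quadratic factors as (lambda - 2)·(lambda - 9).
Eigenvalues: 0, 2, 9.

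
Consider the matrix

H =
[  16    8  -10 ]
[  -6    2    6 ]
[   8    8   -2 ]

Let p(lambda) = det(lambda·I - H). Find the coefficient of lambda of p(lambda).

p(lambda) = lambda^3 - 16·lambda^2 + 76·lambda - 96.
The coefficient of lambda is 76.

76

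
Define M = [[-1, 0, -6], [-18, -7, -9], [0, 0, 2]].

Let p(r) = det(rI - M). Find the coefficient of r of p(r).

-9

p(r) = r^3 + 6r^2 - 9r - 14.
The coefficient of r is -9.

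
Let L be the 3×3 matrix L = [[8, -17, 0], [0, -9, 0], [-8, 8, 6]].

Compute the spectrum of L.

Set up det(μI - L) = 0.
Expanding the 3×3 determinant: p(μ) = μ^3 - 5μ^2 - 78μ + 432.
Try μ = 8: p(8) = 0, so 8 is a root.
Dividing by (μ - 8) leaves μ^2 + 3μ - 54.
The quadratic factors as (μ + 9)·(μ - 6).
Eigenvalues: -9, 6, 8.

-9, 6, 8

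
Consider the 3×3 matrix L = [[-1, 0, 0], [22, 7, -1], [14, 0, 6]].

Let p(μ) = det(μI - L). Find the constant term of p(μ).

p(μ) = μ^3 - 12μ^2 + 29μ + 42.
The constant term is 42.

42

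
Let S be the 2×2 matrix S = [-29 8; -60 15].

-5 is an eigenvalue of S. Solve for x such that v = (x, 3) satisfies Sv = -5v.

We need (S + 5I)v = 0.
S + 5I = [[-24, 8], [-60, 20]].
Row 1: (-24)·x + (8)·3 = 0
Row 2: (-60)·x + (20)·3 = 0
Solving gives x = 1.
Check: S·(1, 3) = (-5, -15) = -5·(1, 3).

1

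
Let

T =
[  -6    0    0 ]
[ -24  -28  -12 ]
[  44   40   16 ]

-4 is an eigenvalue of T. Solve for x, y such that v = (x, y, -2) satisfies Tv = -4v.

We need (T + 4I)v = 0.
T + 4I = [[-2, 0, 0], [-24, -24, -12], [44, 40, 20]].
Row 1: (-2)·x + (0)·y + (0)·-2 = 0
Row 2: (-24)·x + (-24)·y + (-12)·-2 = 0
Row 3: (44)·x + (40)·y + (20)·-2 = 0
Solving gives x = 0, y = 1.
Check: T·(0, 1, -2) = (0, -4, 8) = -4·(0, 1, -2).

0, 1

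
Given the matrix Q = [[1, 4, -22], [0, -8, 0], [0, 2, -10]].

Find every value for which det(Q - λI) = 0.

Set up det(lambda·I - Q) = 0.
Cofactor expansion gives p(lambda) = lambda^3 + 17·lambda^2 + 62·lambda - 80.
Rational-root test: lambda = 1 gives p(1) = 0.
Factor out (lambda - 1): p(lambda) = (lambda - 1)·(lambda^2 + 18·lambda + 80).
The quadratic factors as (lambda + 10)·(lambda + 8).
Eigenvalues: -10, -8, 1.

-10, -8, 1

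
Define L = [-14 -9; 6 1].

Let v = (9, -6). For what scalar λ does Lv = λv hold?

Compute Lv: L·(9, -6) = (-72, 48).
Since Lv = λv, compare component 1: -72 = λ·9, so λ = -8.

-8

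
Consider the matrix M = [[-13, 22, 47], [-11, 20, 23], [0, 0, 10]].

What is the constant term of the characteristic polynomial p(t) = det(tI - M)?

p(0) = det(0·I − M) = det(−M) = (−1)^3·det(M).
det(M) = -180, so p(0) = 180.

180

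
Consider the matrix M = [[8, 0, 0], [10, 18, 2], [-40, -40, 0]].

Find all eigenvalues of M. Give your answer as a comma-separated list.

8, 8, 10

Set up det(λI - M) = 0.
Expanding the 3×3 determinant: p(λ) = λ^3 - 26λ^2 + 224λ - 640.
Rational-root test: λ = 10 gives p(10) = 0.
Factor out (λ - 10): p(λ) = (λ - 10)·(λ^2 - 16λ + 64).
The quadratic factor is (λ - 8)^2.
Eigenvalues: 8, 8, 10.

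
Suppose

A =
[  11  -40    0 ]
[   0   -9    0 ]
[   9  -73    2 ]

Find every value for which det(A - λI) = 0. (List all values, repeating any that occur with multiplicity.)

The characteristic polynomial is p(s) = det(sI - A).
Cofactor expansion gives p(s) = s^3 - 4s^2 - 95s + 198.
Rational-root test: s = 11 gives p(11) = 0.
Dividing by (s - 11) leaves s^2 + 7s - 18.
The quadratic factors as (s + 9)·(s - 2).
Eigenvalues: -9, 2, 11.

-9, 2, 11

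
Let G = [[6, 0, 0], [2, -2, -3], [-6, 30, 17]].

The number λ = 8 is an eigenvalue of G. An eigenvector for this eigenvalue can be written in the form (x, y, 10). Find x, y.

We need (G - 8I)v = 0.
G - 8I = [[-2, 0, 0], [2, -10, -3], [-6, 30, 9]].
Row 1: (-2)·x + (0)·y + (0)·10 = 0
Row 2: (2)·x + (-10)·y + (-3)·10 = 0
Row 3: (-6)·x + (30)·y + (9)·10 = 0
Solving gives x = 0, y = -3.
Check: G·(0, -3, 10) = (0, -24, 80) = 8·(0, -3, 10).

0, -3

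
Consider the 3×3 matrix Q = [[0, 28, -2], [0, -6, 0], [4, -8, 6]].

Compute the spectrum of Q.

Set up det(rI - Q) = 0.
Cofactor expansion gives p(r) = r^3 - 28r + 48.
Since p(2) = 0, r = 2 is a root.
Factor out (r - 2): p(r) = (r - 2)·(r^2 + 2r - 24).
The quadratic factors as (r + 6)·(r - 4).
Eigenvalues: -6, 2, 4.

-6, 2, 4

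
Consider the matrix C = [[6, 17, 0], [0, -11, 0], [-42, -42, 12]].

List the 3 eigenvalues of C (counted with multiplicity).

-11, 6, 12

The characteristic polynomial is p(t) = det(tI - C).
Expanding the 3×3 determinant: p(t) = t^3 - 7t^2 - 126t + 792.
Try t = -11: p(-11) = 0, so -11 is a root.
Factor out (t + 11): p(t) = (t + 11)·(t^2 - 18t + 72).
The quadratic factors as (t - 6)·(t - 12).
Eigenvalues: -11, 6, 12.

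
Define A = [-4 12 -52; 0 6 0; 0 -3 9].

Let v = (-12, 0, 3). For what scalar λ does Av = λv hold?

Compute Av: A·(-12, 0, 3) = (-108, 0, 27).
Since Av = λv, compare component 1: -108 = λ·-12, so λ = 9.

9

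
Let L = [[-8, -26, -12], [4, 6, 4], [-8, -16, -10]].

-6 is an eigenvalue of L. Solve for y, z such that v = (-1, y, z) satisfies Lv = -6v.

1, -2

We need (L + 6I)v = 0.
L + 6I = [[-2, -26, -12], [4, 12, 4], [-8, -16, -4]].
Row 1: (-2)·-1 + (-26)·y + (-12)·z = 0
Row 2: (4)·-1 + (12)·y + (4)·z = 0
Row 3: (-8)·-1 + (-16)·y + (-4)·z = 0
Solving gives y = 1, z = -2.
Check: L·(-1, 1, -2) = (6, -6, 12) = -6·(-1, 1, -2).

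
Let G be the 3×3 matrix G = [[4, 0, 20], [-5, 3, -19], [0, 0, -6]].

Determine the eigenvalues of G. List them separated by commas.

Set up det(μI - G) = 0.
Cofactor expansion gives p(μ) = μ^3 - μ^2 - 30μ + 72.
Since p(-6) = 0, μ = -6 is a root.
Dividing by (μ + 6) leaves μ^2 - 7μ + 12.
The quadratic factors as (μ - 3)·(μ - 4).
Eigenvalues: -6, 3, 4.

-6, 3, 4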